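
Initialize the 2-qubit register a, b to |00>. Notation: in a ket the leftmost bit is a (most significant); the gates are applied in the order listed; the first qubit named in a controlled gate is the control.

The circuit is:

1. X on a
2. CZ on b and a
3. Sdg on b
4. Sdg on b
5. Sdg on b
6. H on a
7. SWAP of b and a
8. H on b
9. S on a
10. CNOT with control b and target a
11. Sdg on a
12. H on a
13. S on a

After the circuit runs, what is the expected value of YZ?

The observable YZ averages to 1.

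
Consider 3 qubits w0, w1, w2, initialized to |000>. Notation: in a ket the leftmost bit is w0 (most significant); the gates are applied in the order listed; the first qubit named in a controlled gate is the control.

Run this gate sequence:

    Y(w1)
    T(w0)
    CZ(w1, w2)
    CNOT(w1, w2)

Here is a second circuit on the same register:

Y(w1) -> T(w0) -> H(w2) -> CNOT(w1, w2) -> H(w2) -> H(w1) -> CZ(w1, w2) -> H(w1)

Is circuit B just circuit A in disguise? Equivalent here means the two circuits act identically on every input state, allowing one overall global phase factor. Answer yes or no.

No: there is an input state on which the two circuits produce genuinely different outputs (not merely differing by a phase).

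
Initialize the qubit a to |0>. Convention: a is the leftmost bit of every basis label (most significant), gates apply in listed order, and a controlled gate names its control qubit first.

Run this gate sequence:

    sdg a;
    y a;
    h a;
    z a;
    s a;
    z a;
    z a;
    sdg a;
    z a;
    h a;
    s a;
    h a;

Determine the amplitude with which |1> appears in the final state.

The final state's coefficient on |1> equals sqrt(2)/2.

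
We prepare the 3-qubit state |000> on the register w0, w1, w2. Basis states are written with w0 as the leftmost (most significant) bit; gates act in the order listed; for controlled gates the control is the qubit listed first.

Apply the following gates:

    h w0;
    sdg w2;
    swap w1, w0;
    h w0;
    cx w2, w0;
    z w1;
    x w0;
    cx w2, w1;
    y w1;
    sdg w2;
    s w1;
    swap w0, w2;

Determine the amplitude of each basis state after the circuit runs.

The final amplitudes are I/2 on |000>, I/2 on |001>, -1/2 on |010>, -1/2 on |011>, 0 on |100>, 0 on |101>, 0 on |110>, 0 on |111>.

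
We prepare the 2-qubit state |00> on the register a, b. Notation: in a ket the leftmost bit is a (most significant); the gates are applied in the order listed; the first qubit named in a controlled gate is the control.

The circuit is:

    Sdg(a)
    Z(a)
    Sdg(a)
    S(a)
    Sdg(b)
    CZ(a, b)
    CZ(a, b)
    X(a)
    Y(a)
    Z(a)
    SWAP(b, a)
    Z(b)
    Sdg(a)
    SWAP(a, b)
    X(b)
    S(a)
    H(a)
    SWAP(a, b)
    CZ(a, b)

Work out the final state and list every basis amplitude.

The final amplitudes are 0 on |00>, 0 on |01>, -sqrt(2)*I/2 on |10>, sqrt(2)*I/2 on |11>.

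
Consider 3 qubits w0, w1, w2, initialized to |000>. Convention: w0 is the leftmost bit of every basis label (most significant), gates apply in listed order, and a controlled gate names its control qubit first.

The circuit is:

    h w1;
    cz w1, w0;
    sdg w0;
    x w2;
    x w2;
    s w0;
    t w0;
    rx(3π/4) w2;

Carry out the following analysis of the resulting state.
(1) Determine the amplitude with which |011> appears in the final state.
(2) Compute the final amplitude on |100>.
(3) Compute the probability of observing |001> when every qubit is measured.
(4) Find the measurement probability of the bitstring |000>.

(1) The amplitude on |011> is -I*sqrt(2*sqrt(2) + 4)/4. Key observation: the block from step 3 through step 6 cancels to the identity and can be dropped.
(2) |100> carries amplitude 0 in the final state.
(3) A full measurement returns |001> with probability sqrt(2)/8 + 1/4.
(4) The probability of measuring |000> is 1/4 - sqrt(2)/8.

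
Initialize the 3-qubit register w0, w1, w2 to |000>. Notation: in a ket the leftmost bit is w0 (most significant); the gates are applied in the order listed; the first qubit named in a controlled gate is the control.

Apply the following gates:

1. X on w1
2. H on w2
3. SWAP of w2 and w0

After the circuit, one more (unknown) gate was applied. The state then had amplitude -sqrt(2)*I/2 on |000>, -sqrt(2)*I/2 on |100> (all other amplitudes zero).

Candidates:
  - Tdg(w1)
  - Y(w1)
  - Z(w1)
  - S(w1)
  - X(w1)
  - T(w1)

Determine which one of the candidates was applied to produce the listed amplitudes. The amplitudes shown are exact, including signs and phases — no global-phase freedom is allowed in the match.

The applied gate was Y(w1).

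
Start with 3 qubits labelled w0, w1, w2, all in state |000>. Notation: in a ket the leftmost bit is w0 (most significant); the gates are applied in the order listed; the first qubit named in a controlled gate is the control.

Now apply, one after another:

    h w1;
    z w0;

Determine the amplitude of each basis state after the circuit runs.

After the circuit, the state carries amplitude sqrt(2)/2 on |000>, sqrt(2)/2 on |010>, and 0 on every other basis state.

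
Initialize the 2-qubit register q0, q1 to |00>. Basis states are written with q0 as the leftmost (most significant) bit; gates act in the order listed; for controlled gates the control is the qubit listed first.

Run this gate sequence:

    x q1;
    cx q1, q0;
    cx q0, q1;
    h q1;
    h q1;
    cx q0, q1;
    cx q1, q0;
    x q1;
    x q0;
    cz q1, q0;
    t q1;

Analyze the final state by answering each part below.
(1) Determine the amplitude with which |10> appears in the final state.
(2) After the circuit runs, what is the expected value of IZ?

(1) The final state's coefficient on |10> equals 1. Key observation: gates 2-7 undo each other exactly, leaving only the rest of the circuit to track.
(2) The observable IZ averages to 1.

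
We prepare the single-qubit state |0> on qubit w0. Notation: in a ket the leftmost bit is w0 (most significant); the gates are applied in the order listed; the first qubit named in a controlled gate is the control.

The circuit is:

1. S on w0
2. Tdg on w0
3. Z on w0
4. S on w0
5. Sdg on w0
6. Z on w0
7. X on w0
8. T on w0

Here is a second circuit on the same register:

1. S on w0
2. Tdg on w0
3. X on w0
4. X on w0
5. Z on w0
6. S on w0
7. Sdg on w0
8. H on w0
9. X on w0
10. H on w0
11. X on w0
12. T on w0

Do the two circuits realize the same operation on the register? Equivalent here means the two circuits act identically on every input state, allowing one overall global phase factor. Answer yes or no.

Yes, they are equivalent — the unitaries differ by at most a global phase.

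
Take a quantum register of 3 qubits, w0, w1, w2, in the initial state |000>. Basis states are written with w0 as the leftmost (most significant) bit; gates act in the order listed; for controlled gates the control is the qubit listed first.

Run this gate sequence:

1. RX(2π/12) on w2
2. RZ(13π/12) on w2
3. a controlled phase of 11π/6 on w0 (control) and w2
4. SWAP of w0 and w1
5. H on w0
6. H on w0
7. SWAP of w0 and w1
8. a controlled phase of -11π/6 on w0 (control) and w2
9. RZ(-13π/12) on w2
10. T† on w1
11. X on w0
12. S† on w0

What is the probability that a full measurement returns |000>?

The probability of measuring |000> is 0. Key observation: the block from step 2 through step 9 cancels to the identity and can be dropped.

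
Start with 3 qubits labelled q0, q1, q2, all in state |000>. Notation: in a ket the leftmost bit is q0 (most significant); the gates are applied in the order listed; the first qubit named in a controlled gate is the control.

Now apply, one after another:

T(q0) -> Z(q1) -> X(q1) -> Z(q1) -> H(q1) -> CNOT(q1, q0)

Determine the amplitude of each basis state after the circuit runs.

After the circuit, the state carries amplitude -sqrt(2)/2 on |000>, sqrt(2)/2 on |110>, and 0 on every other basis state.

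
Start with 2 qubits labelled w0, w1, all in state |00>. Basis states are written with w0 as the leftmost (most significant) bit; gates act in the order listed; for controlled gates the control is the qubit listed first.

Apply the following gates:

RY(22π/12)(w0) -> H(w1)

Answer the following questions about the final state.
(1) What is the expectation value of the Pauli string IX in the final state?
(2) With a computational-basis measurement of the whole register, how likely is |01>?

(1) The observable IX averages to 1.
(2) Outcome |01> occurs with probability sqrt(3)/8 + 1/4.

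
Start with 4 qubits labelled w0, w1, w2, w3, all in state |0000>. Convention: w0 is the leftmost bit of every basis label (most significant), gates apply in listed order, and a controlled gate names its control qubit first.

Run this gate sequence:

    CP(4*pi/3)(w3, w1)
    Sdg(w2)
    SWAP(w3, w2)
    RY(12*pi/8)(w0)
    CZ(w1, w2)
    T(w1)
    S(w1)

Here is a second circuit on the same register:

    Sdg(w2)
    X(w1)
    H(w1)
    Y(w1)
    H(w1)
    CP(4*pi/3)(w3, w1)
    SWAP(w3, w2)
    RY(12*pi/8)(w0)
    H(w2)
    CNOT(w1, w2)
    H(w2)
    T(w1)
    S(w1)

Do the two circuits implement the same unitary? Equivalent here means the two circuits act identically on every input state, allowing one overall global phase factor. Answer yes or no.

No: there is an input state on which the two circuits produce genuinely different outputs (not merely differing by a phase).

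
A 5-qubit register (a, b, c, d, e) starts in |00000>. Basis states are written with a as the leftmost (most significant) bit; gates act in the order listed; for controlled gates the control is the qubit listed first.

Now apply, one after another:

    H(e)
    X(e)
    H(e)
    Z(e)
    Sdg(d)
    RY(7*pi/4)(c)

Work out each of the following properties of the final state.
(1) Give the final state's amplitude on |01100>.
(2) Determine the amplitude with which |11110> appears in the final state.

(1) The final state's coefficient on |01100> equals 0.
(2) The amplitude on |11110> is 0.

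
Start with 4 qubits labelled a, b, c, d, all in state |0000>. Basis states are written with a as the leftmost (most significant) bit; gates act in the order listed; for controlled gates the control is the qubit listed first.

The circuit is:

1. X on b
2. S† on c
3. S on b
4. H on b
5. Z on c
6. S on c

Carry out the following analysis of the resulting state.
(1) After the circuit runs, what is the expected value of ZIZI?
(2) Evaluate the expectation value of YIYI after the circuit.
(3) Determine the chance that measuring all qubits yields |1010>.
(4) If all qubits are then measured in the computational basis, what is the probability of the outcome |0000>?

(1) In the final state, ZIZI has expectation 1.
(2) The observable YIYI averages to 0.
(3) A full measurement returns |1010> with probability 0.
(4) A full measurement returns |0000> with probability 1/2.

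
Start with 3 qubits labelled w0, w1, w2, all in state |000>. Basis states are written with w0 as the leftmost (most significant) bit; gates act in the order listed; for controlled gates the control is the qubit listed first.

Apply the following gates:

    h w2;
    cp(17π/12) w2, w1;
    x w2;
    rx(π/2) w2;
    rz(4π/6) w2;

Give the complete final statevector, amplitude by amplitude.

The final amplitudes are (-1 + I)*exp(2*I*pi/3)/2 on |000>, -exp(5*I*pi/6)/2 + exp(I*pi/3)/2 on |001>, and 0 on every other basis state.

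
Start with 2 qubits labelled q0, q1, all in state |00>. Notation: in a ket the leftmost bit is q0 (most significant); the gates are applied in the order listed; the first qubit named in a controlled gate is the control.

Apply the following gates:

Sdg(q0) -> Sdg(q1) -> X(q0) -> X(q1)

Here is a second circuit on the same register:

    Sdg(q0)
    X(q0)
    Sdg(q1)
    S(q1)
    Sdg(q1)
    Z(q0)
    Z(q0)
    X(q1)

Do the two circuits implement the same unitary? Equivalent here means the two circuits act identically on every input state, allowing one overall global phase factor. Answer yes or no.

Yes: on every input state the two circuits agree up to one overall phase factor.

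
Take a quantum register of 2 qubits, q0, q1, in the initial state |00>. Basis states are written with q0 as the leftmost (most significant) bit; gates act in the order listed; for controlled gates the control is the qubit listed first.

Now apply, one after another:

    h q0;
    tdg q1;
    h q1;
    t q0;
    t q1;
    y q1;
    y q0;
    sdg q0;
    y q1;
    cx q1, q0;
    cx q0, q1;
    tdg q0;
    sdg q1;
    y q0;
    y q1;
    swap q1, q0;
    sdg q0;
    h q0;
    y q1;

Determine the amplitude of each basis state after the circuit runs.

After the circuit, the state carries amplitude sqrt(2)*(-1 - I)*exp(I*pi/4)/4 on |00>, 0 on |01>, -1/2 on |10>, sqrt(2)*exp(3*I*pi/4)/2 on |11>.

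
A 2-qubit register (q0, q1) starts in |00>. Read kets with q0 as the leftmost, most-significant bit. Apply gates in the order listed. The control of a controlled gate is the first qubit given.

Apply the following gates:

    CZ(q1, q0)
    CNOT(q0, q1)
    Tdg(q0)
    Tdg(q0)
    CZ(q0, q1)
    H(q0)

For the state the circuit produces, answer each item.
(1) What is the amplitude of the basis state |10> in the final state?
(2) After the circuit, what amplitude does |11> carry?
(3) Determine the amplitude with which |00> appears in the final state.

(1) The amplitude on |10> is sqrt(2)/2.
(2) The amplitude on |11> is 0.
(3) |00> carries amplitude sqrt(2)/2 in the final state.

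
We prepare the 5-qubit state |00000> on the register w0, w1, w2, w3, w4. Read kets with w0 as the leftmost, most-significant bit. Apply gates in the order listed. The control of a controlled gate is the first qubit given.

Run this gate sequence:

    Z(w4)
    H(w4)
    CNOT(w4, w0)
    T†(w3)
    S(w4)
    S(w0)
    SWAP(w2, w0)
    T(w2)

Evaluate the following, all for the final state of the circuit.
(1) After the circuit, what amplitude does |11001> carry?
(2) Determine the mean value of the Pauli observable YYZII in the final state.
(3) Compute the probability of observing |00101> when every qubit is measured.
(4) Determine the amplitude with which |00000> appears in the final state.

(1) |11001> carries amplitude 0 in the final state.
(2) In the final state, YYZII has expectation 0.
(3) The probability of measuring |00101> is 1/2.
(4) The final state's coefficient on |00000> equals sqrt(2)/2.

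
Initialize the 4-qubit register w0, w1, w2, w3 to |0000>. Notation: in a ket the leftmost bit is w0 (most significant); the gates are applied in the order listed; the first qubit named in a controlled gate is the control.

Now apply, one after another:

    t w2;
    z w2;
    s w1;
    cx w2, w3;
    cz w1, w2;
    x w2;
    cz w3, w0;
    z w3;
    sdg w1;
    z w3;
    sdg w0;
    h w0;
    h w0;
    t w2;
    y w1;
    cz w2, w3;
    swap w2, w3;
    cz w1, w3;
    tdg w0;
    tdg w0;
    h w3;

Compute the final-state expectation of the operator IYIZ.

In the final state, IYIZ has expectation 0. Key observation: steps 12-13 multiply out to the identity, so the circuit reduces to the remaining gates.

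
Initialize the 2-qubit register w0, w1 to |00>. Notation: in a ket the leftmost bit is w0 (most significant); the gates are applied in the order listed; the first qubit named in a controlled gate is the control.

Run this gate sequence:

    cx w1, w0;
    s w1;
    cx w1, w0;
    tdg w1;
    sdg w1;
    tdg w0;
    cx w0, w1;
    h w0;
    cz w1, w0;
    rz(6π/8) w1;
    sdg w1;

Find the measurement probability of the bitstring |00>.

The probability of measuring |00> is 1/2.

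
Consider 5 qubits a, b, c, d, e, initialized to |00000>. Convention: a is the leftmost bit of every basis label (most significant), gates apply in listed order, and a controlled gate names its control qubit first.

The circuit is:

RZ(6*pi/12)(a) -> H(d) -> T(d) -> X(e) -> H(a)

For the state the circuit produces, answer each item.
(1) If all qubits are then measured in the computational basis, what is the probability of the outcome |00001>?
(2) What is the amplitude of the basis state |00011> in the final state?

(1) A full measurement returns |00001> with probability 1/4.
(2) The amplitude on |00011> is 1/2.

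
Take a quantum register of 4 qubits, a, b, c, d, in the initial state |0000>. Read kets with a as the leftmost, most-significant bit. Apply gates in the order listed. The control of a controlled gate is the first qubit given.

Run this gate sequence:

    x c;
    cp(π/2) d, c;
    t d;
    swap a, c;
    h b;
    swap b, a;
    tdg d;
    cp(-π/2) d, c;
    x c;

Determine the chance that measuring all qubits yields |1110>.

A full measurement returns |1110> with probability 1/2.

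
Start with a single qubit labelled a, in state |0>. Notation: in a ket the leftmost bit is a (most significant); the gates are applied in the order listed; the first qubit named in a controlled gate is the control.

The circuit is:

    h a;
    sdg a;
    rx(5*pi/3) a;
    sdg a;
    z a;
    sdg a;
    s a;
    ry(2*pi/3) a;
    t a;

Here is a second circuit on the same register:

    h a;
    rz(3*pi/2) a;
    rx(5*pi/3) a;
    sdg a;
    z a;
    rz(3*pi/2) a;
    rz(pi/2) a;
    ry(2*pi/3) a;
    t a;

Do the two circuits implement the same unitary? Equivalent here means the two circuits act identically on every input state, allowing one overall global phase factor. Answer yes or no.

Yes — the two circuits implement the same unitary up to a global phase.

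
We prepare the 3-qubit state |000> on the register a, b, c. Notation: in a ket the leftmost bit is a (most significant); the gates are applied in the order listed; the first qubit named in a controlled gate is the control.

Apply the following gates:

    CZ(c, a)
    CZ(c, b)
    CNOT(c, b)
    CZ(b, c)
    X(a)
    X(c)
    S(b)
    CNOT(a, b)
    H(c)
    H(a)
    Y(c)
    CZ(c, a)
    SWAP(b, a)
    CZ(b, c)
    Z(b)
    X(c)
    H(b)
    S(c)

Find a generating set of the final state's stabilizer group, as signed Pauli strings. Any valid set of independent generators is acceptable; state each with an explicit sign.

One valid set of independent stabilizer generators is +IIY, -ZII, +IZI (any independent generating set of the same group is equally correct).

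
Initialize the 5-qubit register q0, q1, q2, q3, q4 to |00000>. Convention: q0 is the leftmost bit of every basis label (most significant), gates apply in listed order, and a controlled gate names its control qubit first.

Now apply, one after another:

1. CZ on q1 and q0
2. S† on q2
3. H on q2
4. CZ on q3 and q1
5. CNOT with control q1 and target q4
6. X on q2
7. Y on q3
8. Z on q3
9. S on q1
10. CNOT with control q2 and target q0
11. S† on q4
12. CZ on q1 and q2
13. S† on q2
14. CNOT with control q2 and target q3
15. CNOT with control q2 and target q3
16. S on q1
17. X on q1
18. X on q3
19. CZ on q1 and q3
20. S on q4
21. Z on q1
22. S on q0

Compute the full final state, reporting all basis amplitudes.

The resulting statevector has amplitude sqrt(2)*I/2 on |01000>, sqrt(2)*I/2 on |11100>, and 0 on every other basis state. Key observation: gates 14-15 undo each other exactly, leaving only the rest of the circuit to track.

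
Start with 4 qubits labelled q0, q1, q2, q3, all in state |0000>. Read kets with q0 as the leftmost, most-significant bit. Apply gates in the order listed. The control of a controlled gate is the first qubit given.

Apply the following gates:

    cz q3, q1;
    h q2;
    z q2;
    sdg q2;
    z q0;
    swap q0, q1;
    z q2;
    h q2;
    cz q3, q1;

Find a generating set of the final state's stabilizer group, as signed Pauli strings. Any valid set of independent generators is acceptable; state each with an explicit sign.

The final state is stabilized by the group generated by +IIYI, +ZIII, +IZII, +IIIZ; other independent generating sets are equally valid.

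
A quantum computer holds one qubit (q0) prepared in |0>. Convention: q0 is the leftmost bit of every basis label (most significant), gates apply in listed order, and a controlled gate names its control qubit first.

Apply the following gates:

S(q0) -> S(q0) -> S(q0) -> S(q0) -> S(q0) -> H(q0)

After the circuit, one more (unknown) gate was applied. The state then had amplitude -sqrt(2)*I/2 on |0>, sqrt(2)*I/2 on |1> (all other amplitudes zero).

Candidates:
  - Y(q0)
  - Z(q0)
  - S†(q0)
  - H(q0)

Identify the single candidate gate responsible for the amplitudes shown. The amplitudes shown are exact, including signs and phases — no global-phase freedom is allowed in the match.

The unique candidate consistent with the amplitudes is Y(q0). Key observation: gates 2-5 undo each other exactly, leaving only the rest of the circuit to track.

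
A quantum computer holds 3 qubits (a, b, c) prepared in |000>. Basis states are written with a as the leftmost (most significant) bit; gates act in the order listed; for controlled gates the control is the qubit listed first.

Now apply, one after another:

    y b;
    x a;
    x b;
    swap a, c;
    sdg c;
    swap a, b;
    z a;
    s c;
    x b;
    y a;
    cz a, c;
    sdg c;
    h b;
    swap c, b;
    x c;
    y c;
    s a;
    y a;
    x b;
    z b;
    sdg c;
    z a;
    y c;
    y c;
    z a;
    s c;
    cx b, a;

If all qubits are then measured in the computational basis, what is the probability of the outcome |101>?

A full measurement returns |101> with probability 0. Key observation: steps 21-26 multiply out to the identity, so the circuit reduces to the remaining gates.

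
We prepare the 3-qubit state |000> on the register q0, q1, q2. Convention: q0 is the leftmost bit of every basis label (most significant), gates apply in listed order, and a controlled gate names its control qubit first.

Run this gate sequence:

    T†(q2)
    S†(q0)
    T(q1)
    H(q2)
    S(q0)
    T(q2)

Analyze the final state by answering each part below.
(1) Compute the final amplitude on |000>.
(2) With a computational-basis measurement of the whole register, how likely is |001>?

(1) The final state's coefficient on |000> equals sqrt(2)/2.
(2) The probability of measuring |001> is 1/2.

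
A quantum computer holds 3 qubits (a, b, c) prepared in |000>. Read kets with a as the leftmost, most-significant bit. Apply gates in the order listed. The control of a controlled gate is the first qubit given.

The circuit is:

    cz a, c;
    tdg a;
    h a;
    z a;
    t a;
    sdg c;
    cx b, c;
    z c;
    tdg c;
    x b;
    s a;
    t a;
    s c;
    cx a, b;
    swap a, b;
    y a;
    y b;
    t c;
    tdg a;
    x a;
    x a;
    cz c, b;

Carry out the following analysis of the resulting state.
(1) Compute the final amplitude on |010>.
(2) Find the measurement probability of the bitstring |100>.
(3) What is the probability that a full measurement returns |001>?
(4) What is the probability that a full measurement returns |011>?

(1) The amplitude on |010> is sqrt(2)/2. Key observation: the block from step 20 through step 21 cancels to the identity and can be dropped.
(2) A full measurement returns |100> with probability 1/2.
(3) Outcome |001> occurs with probability 0.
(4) A full measurement returns |011> with probability 0.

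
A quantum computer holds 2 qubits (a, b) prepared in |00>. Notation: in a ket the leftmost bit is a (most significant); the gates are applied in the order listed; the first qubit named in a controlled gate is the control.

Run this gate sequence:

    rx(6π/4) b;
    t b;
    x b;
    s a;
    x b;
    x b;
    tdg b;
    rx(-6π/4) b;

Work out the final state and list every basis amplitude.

The resulting statevector has amplitude -sqrt(2)/2 on |00>, sqrt(2)/2 on |01>, 0 on |10>, 0 on |11>.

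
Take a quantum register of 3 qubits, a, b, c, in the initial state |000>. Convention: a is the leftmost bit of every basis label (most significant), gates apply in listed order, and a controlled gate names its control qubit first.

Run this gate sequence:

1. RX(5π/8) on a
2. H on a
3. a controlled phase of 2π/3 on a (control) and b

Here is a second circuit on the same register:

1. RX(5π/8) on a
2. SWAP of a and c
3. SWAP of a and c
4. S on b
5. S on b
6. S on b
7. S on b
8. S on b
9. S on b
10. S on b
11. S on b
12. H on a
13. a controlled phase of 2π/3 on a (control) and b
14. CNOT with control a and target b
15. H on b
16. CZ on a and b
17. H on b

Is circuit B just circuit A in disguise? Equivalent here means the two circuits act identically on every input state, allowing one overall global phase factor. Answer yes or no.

Yes: on every input state the two circuits agree up to one overall phase factor.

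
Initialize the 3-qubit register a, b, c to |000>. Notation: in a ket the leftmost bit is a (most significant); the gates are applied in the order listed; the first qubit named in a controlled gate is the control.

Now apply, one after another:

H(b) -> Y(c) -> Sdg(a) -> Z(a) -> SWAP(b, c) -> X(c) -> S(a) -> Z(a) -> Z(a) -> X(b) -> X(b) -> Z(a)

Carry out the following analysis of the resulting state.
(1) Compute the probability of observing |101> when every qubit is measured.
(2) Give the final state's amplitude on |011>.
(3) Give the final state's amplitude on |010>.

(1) Outcome |101> occurs with probability 0. Key observation: gates 10-11 undo each other exactly, leaving only the rest of the circuit to track.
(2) The final state's coefficient on |011> equals sqrt(2)*I/2.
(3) The final state's coefficient on |010> equals sqrt(2)*I/2.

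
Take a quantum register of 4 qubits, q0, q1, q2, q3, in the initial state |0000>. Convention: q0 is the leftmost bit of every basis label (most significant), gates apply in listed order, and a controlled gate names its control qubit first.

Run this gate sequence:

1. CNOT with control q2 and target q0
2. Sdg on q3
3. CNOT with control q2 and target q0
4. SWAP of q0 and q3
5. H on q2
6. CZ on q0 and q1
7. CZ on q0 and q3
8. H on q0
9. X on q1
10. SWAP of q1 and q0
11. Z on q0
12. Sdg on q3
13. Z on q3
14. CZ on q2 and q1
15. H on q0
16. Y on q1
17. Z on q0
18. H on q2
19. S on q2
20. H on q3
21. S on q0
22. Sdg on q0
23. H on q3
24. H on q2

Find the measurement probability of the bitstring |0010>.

A full measurement returns |0010> with probability 1/8.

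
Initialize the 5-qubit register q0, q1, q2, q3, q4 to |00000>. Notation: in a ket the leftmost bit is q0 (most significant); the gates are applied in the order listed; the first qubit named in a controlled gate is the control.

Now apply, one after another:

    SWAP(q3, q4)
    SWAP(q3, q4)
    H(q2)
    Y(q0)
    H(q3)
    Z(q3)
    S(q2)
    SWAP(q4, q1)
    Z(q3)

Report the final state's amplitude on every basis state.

The final amplitudes are I/2 on |10000>, I/2 on |10010>, -1/2 on |10100>, -1/2 on |10110>, and 0 on every other basis state.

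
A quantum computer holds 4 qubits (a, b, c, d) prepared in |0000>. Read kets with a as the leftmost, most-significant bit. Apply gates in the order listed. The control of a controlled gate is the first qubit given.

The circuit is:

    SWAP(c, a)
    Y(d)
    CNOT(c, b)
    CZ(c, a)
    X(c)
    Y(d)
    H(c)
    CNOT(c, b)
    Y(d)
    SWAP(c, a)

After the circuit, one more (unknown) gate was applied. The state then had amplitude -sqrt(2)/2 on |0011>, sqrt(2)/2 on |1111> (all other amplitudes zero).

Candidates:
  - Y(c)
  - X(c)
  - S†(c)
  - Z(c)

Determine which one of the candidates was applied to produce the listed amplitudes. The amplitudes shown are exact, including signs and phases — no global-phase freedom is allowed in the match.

It was Y(c) that produced the state shown.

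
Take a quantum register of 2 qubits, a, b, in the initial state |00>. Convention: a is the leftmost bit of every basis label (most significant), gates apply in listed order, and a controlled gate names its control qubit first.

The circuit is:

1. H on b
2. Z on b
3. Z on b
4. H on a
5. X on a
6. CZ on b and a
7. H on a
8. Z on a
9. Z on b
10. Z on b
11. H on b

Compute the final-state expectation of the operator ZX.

The observable ZX averages to 1.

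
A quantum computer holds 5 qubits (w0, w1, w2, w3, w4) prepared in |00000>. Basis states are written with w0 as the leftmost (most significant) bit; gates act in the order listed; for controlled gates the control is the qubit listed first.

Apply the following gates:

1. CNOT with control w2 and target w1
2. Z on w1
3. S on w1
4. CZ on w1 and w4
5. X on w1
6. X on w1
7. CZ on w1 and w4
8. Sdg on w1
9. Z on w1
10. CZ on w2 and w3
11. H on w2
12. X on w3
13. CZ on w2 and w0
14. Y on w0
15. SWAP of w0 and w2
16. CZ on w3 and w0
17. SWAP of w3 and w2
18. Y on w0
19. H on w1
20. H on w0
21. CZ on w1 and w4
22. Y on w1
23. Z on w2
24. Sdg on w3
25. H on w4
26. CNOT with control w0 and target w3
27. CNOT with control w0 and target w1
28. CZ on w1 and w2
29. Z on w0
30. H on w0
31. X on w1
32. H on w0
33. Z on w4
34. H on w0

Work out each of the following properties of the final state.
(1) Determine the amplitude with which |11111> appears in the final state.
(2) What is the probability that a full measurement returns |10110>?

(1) |11111> carries amplitude sqrt(2)/4 in the final state.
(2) The probability of measuring |10110> is 1/8.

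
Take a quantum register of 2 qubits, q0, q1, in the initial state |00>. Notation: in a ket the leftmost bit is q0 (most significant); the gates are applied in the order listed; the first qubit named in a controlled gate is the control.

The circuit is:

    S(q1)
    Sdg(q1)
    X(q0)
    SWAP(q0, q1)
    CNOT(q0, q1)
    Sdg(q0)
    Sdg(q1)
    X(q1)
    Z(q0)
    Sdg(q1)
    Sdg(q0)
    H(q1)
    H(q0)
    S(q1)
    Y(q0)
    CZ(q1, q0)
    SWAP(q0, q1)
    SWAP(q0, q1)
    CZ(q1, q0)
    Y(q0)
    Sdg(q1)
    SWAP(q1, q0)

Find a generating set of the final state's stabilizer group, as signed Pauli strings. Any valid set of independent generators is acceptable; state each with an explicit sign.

The stabilizer group can be generated by +XI, +IX, among other valid generating sets. Key observation: steps 14-21 multiply out to the identity, so the circuit reduces to the remaining gates.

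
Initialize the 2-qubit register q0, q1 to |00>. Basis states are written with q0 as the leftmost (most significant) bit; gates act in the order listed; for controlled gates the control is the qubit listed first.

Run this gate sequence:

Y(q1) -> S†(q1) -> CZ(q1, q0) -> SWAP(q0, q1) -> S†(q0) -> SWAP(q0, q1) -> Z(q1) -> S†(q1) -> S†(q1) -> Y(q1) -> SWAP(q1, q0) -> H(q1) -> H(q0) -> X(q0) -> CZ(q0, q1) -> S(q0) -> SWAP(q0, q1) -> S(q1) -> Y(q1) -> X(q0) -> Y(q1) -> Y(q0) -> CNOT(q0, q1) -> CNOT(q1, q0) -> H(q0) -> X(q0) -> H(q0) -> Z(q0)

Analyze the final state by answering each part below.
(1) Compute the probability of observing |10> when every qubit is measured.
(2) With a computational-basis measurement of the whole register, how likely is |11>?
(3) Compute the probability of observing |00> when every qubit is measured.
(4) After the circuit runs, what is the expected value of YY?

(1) Outcome |10> occurs with probability 1/4. Key observation: gates 25-28 undo each other exactly, leaving only the rest of the circuit to track.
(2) The probability of measuring |11> is 1/4.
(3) The probability of measuring |00> is 1/4.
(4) The observable YY averages to 1.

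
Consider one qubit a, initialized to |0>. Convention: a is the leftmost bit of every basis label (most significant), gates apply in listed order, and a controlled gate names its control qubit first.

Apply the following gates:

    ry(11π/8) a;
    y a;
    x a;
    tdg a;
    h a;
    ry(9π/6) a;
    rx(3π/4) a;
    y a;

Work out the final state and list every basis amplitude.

The resulting statevector has amplitude -I*sqrt(sqrt(2)/4 + 1/2)*cos(5*pi/16) - sqrt(1/2 - sqrt(2)/4)*exp(-I*pi/4)*sin(5*pi/16) on |0>, -sqrt(1/2 - sqrt(2)/4)*cos(5*pi/16) - I*sqrt(sqrt(2)/4 + 1/2)*exp(-I*pi/4)*sin(5*pi/16) on |1>.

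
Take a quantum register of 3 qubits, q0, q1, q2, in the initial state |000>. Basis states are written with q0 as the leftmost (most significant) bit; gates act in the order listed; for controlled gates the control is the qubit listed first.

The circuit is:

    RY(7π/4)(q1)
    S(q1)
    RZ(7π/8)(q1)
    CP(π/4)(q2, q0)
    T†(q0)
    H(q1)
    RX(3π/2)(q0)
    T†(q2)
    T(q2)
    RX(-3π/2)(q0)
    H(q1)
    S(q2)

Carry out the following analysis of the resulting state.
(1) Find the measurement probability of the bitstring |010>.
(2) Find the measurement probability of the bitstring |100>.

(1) Outcome |010> occurs with probability 1/2 - sqrt(2)/4. Key observation: steps 6-11 multiply out to the identity, so the circuit reduces to the remaining gates.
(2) The probability of measuring |100> is 0.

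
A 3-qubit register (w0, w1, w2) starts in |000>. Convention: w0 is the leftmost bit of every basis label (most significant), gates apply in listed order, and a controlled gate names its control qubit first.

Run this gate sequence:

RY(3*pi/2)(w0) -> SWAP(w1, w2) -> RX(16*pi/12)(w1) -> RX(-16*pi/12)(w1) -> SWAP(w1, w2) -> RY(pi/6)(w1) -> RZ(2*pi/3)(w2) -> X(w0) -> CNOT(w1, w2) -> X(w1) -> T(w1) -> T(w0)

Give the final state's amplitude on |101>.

|101> carries amplitude (-1 + sqrt(3))*exp(11*I*pi/12)/4 in the final state.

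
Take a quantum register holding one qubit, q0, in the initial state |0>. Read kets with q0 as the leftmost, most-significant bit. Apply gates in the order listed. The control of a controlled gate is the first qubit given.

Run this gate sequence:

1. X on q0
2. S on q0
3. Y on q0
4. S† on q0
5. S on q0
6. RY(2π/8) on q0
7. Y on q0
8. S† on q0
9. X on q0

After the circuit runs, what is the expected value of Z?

The observable Z averages to sqrt(2)/2.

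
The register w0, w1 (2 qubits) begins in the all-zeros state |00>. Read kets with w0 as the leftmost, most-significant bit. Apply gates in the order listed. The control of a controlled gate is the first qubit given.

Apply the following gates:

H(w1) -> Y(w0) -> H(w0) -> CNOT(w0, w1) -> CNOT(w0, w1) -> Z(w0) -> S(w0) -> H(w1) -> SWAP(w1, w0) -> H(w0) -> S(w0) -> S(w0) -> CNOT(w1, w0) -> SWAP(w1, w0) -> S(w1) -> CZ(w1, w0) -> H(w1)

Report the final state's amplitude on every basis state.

The resulting statevector has amplitude sqrt(2)*(1 + I)/4 on |00>, sqrt(2)*(-1 + I)/4 on |01>, sqrt(2)*(1 + I)/4 on |10>, sqrt(2)*(1 - I)/4 on |11>.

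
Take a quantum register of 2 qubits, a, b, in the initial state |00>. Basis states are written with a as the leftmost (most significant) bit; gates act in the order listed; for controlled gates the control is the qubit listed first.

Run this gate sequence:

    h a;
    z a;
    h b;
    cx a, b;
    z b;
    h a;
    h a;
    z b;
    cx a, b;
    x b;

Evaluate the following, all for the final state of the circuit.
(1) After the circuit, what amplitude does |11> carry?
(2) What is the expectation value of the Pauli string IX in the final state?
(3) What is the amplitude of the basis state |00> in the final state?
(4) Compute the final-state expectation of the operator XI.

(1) The final state's coefficient on |11> equals -1/2. Key observation: gates 4-9 undo each other exactly, leaving only the rest of the circuit to track.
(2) The observable IX averages to 1.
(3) The amplitude on |00> is 1/2.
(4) The expectation value of XI is -1.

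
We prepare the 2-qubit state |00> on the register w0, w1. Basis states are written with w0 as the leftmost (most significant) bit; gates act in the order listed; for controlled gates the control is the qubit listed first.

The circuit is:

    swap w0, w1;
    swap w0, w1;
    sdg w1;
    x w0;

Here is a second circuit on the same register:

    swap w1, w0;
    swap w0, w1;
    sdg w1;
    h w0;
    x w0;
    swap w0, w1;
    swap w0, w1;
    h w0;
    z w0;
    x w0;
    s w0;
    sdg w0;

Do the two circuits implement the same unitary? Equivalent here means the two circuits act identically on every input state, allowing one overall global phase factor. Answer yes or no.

Yes — the two circuits implement the same unitary up to a global phase.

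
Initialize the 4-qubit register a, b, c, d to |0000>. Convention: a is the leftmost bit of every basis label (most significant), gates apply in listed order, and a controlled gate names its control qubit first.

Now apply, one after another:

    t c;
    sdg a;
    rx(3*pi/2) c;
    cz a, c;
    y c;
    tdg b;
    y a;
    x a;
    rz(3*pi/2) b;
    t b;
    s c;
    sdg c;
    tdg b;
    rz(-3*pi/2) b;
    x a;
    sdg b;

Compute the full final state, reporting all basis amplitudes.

After the circuit, the state carries amplitude -sqrt(2)*I/2 on |1000>, sqrt(2)/2 on |1010>, and 0 on every other basis state. Key observation: the block from step 8 through step 15 cancels to the identity and can be dropped.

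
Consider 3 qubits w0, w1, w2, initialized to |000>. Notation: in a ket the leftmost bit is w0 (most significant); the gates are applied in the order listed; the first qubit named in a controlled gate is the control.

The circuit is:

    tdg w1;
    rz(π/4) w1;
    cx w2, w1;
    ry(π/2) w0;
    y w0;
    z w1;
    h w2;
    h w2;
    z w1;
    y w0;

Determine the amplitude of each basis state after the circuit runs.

The final amplitudes are -sqrt(2)*exp(7*I*pi/8)/2 on |000>, -sqrt(2)*exp(7*I*pi/8)/2 on |100>, and 0 on every other basis state. Key observation: gates 5-10 undo each other exactly, leaving only the rest of the circuit to track.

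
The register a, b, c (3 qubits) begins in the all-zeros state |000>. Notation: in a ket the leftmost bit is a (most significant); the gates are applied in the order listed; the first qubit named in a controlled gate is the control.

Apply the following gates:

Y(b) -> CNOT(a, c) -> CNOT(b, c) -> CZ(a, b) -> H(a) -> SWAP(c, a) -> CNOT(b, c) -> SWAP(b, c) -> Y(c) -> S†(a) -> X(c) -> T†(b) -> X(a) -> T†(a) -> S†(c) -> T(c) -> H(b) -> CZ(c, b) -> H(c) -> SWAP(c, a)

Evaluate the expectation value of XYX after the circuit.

The observable XYX averages to 0.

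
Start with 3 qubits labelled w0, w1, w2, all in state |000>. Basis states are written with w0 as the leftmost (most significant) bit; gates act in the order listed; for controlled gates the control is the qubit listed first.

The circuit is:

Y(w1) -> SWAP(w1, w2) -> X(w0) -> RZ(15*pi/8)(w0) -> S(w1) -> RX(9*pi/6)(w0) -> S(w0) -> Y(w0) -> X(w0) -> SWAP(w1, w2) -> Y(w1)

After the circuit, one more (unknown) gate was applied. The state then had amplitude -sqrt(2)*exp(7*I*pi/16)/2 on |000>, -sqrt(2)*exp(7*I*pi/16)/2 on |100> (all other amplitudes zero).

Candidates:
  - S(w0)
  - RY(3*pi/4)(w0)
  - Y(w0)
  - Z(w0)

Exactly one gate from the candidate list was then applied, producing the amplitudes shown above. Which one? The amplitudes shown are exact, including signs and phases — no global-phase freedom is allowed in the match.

It was Y(w0) that produced the state shown.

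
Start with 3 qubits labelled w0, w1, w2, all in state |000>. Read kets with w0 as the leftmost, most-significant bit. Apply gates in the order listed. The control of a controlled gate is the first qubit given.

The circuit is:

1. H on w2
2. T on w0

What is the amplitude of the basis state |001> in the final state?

The amplitude on |001> is sqrt(2)/2.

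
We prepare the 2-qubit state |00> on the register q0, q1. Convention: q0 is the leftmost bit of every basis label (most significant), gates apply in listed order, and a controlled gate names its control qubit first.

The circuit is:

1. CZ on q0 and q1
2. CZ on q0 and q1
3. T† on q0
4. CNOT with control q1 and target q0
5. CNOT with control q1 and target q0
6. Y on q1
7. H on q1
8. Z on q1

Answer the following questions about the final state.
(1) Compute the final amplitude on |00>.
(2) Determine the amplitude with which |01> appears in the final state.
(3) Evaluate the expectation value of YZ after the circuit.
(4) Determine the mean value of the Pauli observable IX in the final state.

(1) The amplitude on |00> is sqrt(2)*I/2. Key observation: steps 4-5 multiply out to the identity, so the circuit reduces to the remaining gates.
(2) |01> carries amplitude sqrt(2)*I/2 in the final state.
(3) The observable YZ averages to 0.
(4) The expectation value of IX is 1.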